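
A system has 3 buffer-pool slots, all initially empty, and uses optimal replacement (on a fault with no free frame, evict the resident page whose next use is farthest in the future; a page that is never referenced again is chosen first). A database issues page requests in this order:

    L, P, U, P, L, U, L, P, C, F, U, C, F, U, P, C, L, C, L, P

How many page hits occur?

13

L: fault, frames {L}
P: fault, frames {L,P}
U: fault, frames {L,P,U}
P: hit
L: hit
U: hit
L: hit
P: hit
C: fault, evict L, frames {P,U,C}
F: fault, evict P, frames {U,C,F}
U: hit
C: hit
F: hit
U: hit
P: fault, evict F, frames {U,C,P}
C: hit
L: fault, evict U, frames {C,P,L}
C: hit
L: hit
P: hit
Hits: 13.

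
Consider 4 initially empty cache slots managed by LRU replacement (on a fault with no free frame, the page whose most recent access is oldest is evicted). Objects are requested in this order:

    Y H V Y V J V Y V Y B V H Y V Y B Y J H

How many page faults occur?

8

Y -> miss, frames [Y]
H -> miss, frames [Y, H]
V -> miss, frames [Y, H, V]
Y -> hit
V -> hit
J -> miss, frames [H, Y, V, J]
V -> hit
Y -> hit
V -> hit
Y -> hit
B -> miss, evict H, frames [J, V, Y, B]
V -> hit
H -> miss, evict J, frames [Y, B, V, H]
Y -> hit
V -> hit
Y -> hit
B -> hit
Y -> hit
J -> miss, evict H, frames [V, B, Y, J]
H -> miss, evict V, frames [B, Y, J, H]
Page faults: 8.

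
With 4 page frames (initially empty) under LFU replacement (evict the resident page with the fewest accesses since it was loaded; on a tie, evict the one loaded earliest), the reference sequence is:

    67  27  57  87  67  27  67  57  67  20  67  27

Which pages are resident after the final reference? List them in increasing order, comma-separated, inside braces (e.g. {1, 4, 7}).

{20, 27, 57, 67}

67 -> miss, frames (67)
27 -> miss, frames (67 27)
57 -> miss, frames (67 27 57)
87 -> miss, frames (67 27 57 87)
67 -> hit
27 -> hit
67 -> hit
57 -> hit
67 -> hit
20 -> miss, evict 87, frames (67 27 57 20)
67 -> hit
27 -> hit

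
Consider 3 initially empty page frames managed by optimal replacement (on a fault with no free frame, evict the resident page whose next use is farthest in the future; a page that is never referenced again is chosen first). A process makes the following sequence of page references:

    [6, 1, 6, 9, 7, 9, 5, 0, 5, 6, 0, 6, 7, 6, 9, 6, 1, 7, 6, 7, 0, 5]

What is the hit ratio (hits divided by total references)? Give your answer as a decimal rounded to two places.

6 → miss, frames {6}
1 → miss, frames {6,1}
6 → hit
9 → miss, frames {6,1,9}
7 → miss, evict 1, frames {6,9,7}
9 → hit
5 → miss, evict 9, frames {6,7,5}
0 → miss, evict 7, frames {6,5,0}
5 → hit
6 → hit
0 → hit
6 → hit
7 → miss, evict 5, frames {6,0,7}
6 → hit
9 → miss, evict 0, frames {6,7,9}
6 → hit
1 → miss, evict 9, frames {6,7,1}
7 → hit
6 → hit
7 → hit
0 → miss, evict 1, frames {6,7,0}
5 → miss, evict 0, frames {6,7,5}
Hits: 11 of 22 references → 11/22 = 0.5000.

0.50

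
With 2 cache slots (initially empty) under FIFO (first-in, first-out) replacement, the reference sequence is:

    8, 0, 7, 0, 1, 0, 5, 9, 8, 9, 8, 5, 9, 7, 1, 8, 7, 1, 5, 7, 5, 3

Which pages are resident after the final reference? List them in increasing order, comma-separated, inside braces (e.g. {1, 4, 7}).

{3, 7}

8 -> miss, frames {8}
0 -> miss, frames {8,0}
7 -> miss, evict 8, frames {0,7}
0 -> hit
1 -> miss, evict 0, frames {7,1}
0 -> miss, evict 7, frames {1,0}
5 -> miss, evict 1, frames {0,5}
9 -> miss, evict 0, frames {5,9}
8 -> miss, evict 5, frames {9,8}
9 -> hit
8 -> hit
5 -> miss, evict 9, frames {8,5}
9 -> miss, evict 8, frames {5,9}
7 -> miss, evict 5, frames {9,7}
1 -> miss, evict 9, frames {7,1}
8 -> miss, evict 7, frames {1,8}
7 -> miss, evict 1, frames {8,7}
1 -> miss, evict 8, frames {7,1}
5 -> miss, evict 7, frames {1,5}
7 -> miss, evict 1, frames {5,7}
5 -> hit
3 -> miss, evict 5, frames {7,3}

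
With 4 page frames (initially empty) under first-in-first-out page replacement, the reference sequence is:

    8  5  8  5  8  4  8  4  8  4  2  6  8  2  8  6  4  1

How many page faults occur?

7

8: fault, frames [8]
5: fault, frames [8, 5]
8: hit
5: hit
8: hit
4: fault, frames [8, 5, 4]
8: hit
4: hit
8: hit
4: hit
2: fault, frames [8, 5, 4, 2]
6: fault, evict 8, frames [5, 4, 2, 6]
8: fault, evict 5, frames [4, 2, 6, 8]
2: hit
8: hit
6: hit
4: hit
1: fault, evict 4, frames [2, 6, 8, 1]
Page faults: 7.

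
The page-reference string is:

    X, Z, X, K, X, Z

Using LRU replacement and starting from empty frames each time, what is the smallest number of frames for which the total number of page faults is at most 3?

f=1: 6 faults
f=2: 4 faults
f=3: 3 faults
Smallest f with faults ≤ 3 is 3.

3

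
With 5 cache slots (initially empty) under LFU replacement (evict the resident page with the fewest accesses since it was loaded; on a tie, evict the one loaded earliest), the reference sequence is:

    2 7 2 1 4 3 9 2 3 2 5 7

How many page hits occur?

2 → fault, frames [2]
7 → fault, frames [2, 7]
2 → hit
1 → fault, frames [2, 7, 1]
4 → fault, frames [2, 7, 1, 4]
3 → fault, frames [2, 7, 1, 4, 3]
9 → fault, evict 7, frames [2, 1, 4, 3, 9]
2 → hit
3 → hit
2 → hit
5 → fault, evict 1, frames [2, 4, 3, 9, 5]
7 → fault, evict 4, frames [2, 3, 9, 5, 7]
Hits: 4.

4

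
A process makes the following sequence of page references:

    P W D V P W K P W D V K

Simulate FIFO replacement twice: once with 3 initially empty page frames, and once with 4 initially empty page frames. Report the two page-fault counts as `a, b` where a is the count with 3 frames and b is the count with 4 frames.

3 frames: F F F F F F F . . F F . → 9 faults.
4 frames: F F F F . . F F F F F F → 10 faults.
10 > 9: adding a frame increased faults — Belady's anomaly.

9, 10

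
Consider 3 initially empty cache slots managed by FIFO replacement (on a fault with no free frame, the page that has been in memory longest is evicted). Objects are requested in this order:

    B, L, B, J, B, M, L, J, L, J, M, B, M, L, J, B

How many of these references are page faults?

B: miss, frames {B}
L: miss, frames {B,L}
B: hit
J: miss, frames {B,L,J}
B: hit
M: miss, evict B, frames {L,J,M}
L: hit
J: hit
L: hit
J: hit
M: hit
B: miss, evict L, frames {J,M,B}
M: hit
L: miss, evict J, frames {M,B,L}
J: miss, evict M, frames {B,L,J}
B: hit
Page faults: 7.

7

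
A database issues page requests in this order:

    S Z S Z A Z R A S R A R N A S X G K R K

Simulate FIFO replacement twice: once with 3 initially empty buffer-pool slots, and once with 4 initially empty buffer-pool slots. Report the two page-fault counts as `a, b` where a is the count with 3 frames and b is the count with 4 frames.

11, 10

3 frames: F F . . F . F . F . . . F F . F F F F . → 11 faults.
4 frames: F F . . F . F . . . . . F . F F F F F . → 10 faults.
10 < 11: adding a frame reduced faults, as is typical.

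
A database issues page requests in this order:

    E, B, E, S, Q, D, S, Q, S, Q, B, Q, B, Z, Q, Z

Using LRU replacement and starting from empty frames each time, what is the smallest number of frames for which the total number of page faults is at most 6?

f=1: 16 faults
f=2: 10 faults
f=3: 7 faults
f=4: 7 faults
f=5: 6 faults
f=6: 6 faults
Smallest f with faults ≤ 6 is 5.

5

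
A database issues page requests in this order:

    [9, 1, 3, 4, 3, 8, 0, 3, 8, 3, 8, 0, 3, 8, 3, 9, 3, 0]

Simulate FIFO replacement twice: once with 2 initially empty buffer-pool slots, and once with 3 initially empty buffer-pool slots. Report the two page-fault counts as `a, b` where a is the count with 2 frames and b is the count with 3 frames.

14, 8

2 frames: F F F F . F F F F . . F F F . F F F → 14 faults.
3 frames: F F F F . F F F . . . . . . . F . . → 8 faults.
8 < 14: adding a frame reduced faults, as is typical.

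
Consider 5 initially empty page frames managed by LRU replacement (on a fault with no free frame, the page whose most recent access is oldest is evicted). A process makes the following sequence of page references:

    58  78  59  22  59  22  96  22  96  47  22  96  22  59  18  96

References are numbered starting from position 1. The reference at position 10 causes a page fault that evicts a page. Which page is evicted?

58

pos 1: 58 -> fault, frames (58)
pos 2: 78 -> fault, frames (58 78)
pos 3: 59 -> fault, frames (58 78 59)
pos 4: 22 -> fault, frames (58 78 59 22)
pos 5: 59 -> hit
pos 6: 22 -> hit
pos 7: 96 -> fault, frames (58 78 59 22 96)
pos 8: 22 -> hit
pos 9: 96 -> hit
pos 10: 47 -> fault, evict 58, frames (78 59 22 96 47)
At position 10, page 58 is evicted.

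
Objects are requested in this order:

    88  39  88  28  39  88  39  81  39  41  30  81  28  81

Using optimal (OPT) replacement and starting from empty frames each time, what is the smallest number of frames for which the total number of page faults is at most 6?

f=1: 14 faults
f=2: 8 faults
f=3: 6 faults
f=4: 6 faults
f=5: 6 faults
f=6: 6 faults
Smallest f with faults ≤ 6 is 3.

3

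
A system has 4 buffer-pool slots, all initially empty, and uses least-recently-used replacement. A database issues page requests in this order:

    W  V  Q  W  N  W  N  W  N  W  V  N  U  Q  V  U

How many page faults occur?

6

W -> fault, frames [W]
V -> fault, frames [W, V]
Q -> fault, frames [W, V, Q]
W -> hit
N -> fault, frames [V, Q, W, N]
W -> hit
N -> hit
W -> hit
N -> hit
W -> hit
V -> hit
N -> hit
U -> fault, evict Q, frames [W, V, N, U]
Q -> fault, evict W, frames [V, N, U, Q]
V -> hit
U -> hit
Page faults: 6.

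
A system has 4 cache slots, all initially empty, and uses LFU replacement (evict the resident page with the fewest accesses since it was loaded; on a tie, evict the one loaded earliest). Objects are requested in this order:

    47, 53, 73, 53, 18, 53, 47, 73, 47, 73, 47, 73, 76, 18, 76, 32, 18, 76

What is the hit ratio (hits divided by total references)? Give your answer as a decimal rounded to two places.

47: miss, frames [47]
53: miss, frames [47, 53]
73: miss, frames [47, 53, 73]
53: hit
18: miss, frames [47, 53, 73, 18]
53: hit
47: hit
73: hit
47: hit
73: hit
47: hit
73: hit
76: miss, evict 18, frames [47, 53, 73, 76]
18: miss, evict 76, frames [47, 53, 73, 18]
76: miss, evict 18, frames [47, 53, 73, 76]
32: miss, evict 76, frames [47, 53, 73, 32]
18: miss, evict 32, frames [47, 53, 73, 18]
76: miss, evict 18, frames [47, 53, 73, 76]
Hits: 8 of 18 references → 8/18 = 0.4444.

0.44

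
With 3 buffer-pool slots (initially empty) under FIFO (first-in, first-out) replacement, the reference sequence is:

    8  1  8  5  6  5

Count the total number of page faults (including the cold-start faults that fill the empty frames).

4

8 -> fault, frames (8)
1 -> fault, frames (8 1)
8 -> hit
5 -> fault, frames (8 1 5)
6 -> fault, evict 8, frames (1 5 6)
5 -> hit
Page faults: 4.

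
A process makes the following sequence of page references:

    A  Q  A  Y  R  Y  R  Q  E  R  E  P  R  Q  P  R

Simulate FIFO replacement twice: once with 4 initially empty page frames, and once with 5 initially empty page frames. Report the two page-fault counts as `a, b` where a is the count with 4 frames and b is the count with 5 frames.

4 frames: F F . F F . . . F . . F . F . . → 7 faults.
5 frames: F F . F F . . . F . . F . . . . → 6 faults.
6 < 7: adding a frame reduced faults, as is typical.

7, 6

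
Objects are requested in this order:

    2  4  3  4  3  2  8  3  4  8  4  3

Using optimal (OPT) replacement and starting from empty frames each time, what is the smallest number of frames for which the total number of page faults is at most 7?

2

f=1: 12 faults
f=2: 7 faults
f=3: 4 faults
f=4: 4 faults
Smallest f with faults ≤ 7 is 2.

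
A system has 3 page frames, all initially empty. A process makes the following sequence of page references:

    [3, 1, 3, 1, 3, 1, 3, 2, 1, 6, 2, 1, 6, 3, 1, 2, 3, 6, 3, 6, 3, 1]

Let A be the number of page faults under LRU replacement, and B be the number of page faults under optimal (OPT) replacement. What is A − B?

Under LRU: F F . . . . . F . F . . . F . F . F . . . F → 8 faults.
Under OPT: F F . . . . . F . F . . . F . . . F . . . . → 6 faults.
A − B = 8 − 6 = 2.

2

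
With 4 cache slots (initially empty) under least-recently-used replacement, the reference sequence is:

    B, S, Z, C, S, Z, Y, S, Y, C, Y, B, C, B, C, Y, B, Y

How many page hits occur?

12

B → fault, frames [B]
S → fault, frames [B, S]
Z → fault, frames [B, S, Z]
C → fault, frames [B, S, Z, C]
S → hit
Z → hit
Y → fault, evict B, frames [C, S, Z, Y]
S → hit
Y → hit
C → hit
Y → hit
B → fault, evict Z, frames [S, C, Y, B]
C → hit
B → hit
C → hit
Y → hit
B → hit
Y → hit
Hits: 12.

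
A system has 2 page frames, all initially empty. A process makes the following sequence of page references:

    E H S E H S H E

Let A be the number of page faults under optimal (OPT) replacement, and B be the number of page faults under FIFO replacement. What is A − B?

-2

Under OPT: F F F . F . . F → 5 faults.
Under FIFO: F F F F F F . F → 7 faults.
A − B = 5 − 7 = -2.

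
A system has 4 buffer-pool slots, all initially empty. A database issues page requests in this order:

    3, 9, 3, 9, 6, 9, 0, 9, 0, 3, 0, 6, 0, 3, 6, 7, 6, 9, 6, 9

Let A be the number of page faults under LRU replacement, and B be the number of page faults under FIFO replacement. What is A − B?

Under LRU: F F . . F . F . . . . . . . . F . F . . → 6 faults.
Under FIFO: F F . . F . F . . . . . . . . F . . . . → 5 faults.
A − B = 6 − 5 = 1.

1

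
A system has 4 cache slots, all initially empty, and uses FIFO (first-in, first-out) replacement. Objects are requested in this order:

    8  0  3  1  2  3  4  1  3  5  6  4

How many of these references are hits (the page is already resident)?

8 -> miss, frames (8)
0 -> miss, frames (8 0)
3 -> miss, frames (8 0 3)
1 -> miss, frames (8 0 3 1)
2 -> miss, evict 8, frames (0 3 1 2)
3 -> hit
4 -> miss, evict 0, frames (3 1 2 4)
1 -> hit
3 -> hit
5 -> miss, evict 3, frames (1 2 4 5)
6 -> miss, evict 1, frames (2 4 5 6)
4 -> hit
Hits: 4.

4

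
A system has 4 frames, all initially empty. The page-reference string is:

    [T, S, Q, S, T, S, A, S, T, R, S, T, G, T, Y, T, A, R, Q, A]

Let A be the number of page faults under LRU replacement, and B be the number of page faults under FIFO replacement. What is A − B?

Under LRU: F F F . . . F . . F . . F . F . F F F . → 10 faults.
Under FIFO: F F F . . . F . . F . F F . F . F F F . → 11 faults.
A − B = 10 − 11 = -1.

-1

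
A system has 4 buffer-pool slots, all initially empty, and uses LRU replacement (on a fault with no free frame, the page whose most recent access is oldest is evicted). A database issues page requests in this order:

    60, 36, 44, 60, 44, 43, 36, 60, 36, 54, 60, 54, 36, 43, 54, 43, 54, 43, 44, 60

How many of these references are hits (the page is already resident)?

13

60 → fault, frames {60}
36 → fault, frames {60,36}
44 → fault, frames {60,36,44}
60 → hit
44 → hit
43 → fault, frames {36,60,44,43}
36 → hit
60 → hit
36 → hit
54 → fault, evict 44, frames {43,60,36,54}
60 → hit
54 → hit
36 → hit
43 → hit
54 → hit
43 → hit
54 → hit
43 → hit
44 → fault, evict 60, frames {36,54,43,44}
60 → fault, evict 36, frames {54,43,44,60}
Hits: 13.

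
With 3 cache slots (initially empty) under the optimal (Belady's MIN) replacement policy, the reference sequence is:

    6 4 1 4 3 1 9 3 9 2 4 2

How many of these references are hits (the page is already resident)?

6

6 -> fault, frames {6}
4 -> fault, frames {6,4}
1 -> fault, frames {6,4,1}
4 -> hit
3 -> fault, evict 6, frames {4,1,3}
1 -> hit
9 -> fault, evict 1, frames {4,3,9}
3 -> hit
9 -> hit
2 -> fault, evict 9, frames {4,3,2}
4 -> hit
2 -> hit
Hits: 6.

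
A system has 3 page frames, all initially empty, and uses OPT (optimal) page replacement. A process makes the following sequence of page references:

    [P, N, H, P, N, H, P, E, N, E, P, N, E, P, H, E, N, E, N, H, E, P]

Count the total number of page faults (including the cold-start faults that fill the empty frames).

6

P -> miss, frames {P}
N -> miss, frames {P,N}
H -> miss, frames {P,N,H}
P -> hit
N -> hit
H -> hit
P -> hit
E -> miss, evict H, frames {P,N,E}
N -> hit
E -> hit
P -> hit
N -> hit
E -> hit
P -> hit
H -> miss, evict P, frames {N,E,H}
E -> hit
N -> hit
E -> hit
N -> hit
H -> hit
E -> hit
P -> miss, evict H, frames {N,E,P}
Page faults: 6.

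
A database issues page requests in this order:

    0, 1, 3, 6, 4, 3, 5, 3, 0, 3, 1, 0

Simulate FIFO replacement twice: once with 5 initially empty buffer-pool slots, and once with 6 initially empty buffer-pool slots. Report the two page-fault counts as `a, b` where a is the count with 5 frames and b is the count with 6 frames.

8, 6

5 frames: F F F F F . F . F . F . → 8 faults.
6 frames: F F F F F . F . . . . . → 6 faults.
6 < 8: adding a frame reduced faults, as is typical.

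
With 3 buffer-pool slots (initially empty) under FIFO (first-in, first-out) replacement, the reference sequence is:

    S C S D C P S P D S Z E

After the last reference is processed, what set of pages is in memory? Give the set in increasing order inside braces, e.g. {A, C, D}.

S → miss, frames (S)
C → miss, frames (S C)
S → hit
D → miss, frames (S C D)
C → hit
P → miss, evict S, frames (C D P)
S → miss, evict C, frames (D P S)
P → hit
D → hit
S → hit
Z → miss, evict D, frames (P S Z)
E → miss, evict P, frames (S Z E)

{E, S, Z}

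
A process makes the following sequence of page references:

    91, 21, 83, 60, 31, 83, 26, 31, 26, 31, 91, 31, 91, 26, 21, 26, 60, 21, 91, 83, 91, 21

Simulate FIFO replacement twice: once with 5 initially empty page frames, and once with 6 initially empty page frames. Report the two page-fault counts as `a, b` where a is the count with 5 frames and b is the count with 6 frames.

9, 6

5 frames: F F F F F . F . . . F . . . F . . . . F . . → 9 faults.
6 frames: F F F F F . F . . . . . . . . . . . . . . . → 6 faults.
6 < 9: adding a frame reduced faults, as is typical.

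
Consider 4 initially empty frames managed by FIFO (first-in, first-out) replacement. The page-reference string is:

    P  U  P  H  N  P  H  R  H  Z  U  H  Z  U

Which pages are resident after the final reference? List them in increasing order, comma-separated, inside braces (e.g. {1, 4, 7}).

P → miss, frames {P}
U → miss, frames {P,U}
P → hit
H → miss, frames {P,U,H}
N → miss, frames {P,U,H,N}
P → hit
H → hit
R → miss, evict P, frames {U,H,N,R}
H → hit
Z → miss, evict U, frames {H,N,R,Z}
U → miss, evict H, frames {N,R,Z,U}
H → miss, evict N, frames {R,Z,U,H}
Z → hit
U → hit

{H, R, U, Z}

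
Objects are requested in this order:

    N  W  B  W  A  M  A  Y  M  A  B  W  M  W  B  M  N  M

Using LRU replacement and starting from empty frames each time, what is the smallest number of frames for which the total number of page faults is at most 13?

3

f=1: 18 faults
f=2: 14 faults
f=3: 10 faults
f=4: 9 faults
f=5: 7 faults
f=6: 6 faults
Smallest f with faults ≤ 13 is 3.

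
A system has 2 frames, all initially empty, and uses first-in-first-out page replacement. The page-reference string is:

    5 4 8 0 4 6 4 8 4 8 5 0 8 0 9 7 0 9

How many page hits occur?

5: fault, frames (5)
4: fault, frames (5 4)
8: fault, evict 5, frames (4 8)
0: fault, evict 4, frames (8 0)
4: fault, evict 8, frames (0 4)
6: fault, evict 0, frames (4 6)
4: hit
8: fault, evict 4, frames (6 8)
4: fault, evict 6, frames (8 4)
8: hit
5: fault, evict 8, frames (4 5)
0: fault, evict 4, frames (5 0)
8: fault, evict 5, frames (0 8)
0: hit
9: fault, evict 0, frames (8 9)
7: fault, evict 8, frames (9 7)
0: fault, evict 9, frames (7 0)
9: fault, evict 7, frames (0 9)
Hits: 3.

3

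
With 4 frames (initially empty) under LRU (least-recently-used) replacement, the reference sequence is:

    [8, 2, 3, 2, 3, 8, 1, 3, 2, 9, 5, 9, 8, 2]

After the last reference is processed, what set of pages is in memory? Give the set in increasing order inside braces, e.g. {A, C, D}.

8 → miss, frames [8]
2 → miss, frames [8, 2]
3 → miss, frames [8, 2, 3]
2 → hit
3 → hit
8 → hit
1 → miss, frames [2, 3, 8, 1]
3 → hit
2 → hit
9 → miss, evict 8, frames [1, 3, 2, 9]
5 → miss, evict 1, frames [3, 2, 9, 5]
9 → hit
8 → miss, evict 3, frames [2, 5, 9, 8]
2 → hit

{2, 5, 8, 9}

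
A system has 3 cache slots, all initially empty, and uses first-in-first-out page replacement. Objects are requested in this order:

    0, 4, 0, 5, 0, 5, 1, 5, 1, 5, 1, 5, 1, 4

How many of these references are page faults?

4

0: fault, frames {0}
4: fault, frames {0,4}
0: hit
5: fault, frames {0,4,5}
0: hit
5: hit
1: fault, evict 0, frames {4,5,1}
5: hit
1: hit
5: hit
1: hit
5: hit
1: hit
4: hit
Page faults: 4.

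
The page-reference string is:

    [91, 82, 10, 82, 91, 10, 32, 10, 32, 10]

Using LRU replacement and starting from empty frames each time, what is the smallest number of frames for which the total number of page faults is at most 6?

f=1: 10 faults
f=2: 6 faults
f=3: 4 faults
f=4: 4 faults
Smallest f with faults ≤ 6 is 2.

2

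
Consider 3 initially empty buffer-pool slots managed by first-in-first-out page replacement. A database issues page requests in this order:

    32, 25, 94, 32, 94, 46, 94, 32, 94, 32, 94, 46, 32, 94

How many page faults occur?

5

32 → fault, frames [32]
25 → fault, frames [32, 25]
94 → fault, frames [32, 25, 94]
32 → hit
94 → hit
46 → fault, evict 32, frames [25, 94, 46]
94 → hit
32 → fault, evict 25, frames [94, 46, 32]
94 → hit
32 → hit
94 → hit
46 → hit
32 → hit
94 → hit
Page faults: 5.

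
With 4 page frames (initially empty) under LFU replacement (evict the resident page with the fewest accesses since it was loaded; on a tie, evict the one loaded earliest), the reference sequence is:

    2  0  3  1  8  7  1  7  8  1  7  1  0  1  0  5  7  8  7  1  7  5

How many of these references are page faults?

2 -> miss, frames [2]
0 -> miss, frames [2, 0]
3 -> miss, frames [2, 0, 3]
1 -> miss, frames [2, 0, 3, 1]
8 -> miss, evict 2, frames [0, 3, 1, 8]
7 -> miss, evict 0, frames [3, 1, 8, 7]
1 -> hit
7 -> hit
8 -> hit
1 -> hit
7 -> hit
1 -> hit
0 -> miss, evict 3, frames [1, 8, 7, 0]
1 -> hit
0 -> hit
5 -> miss, evict 8, frames [1, 7, 0, 5]
7 -> hit
8 -> miss, evict 5, frames [1, 7, 0, 8]
7 -> hit
1 -> hit
7 -> hit
5 -> miss, evict 8, frames [1, 7, 0, 5]
Page faults: 10.

10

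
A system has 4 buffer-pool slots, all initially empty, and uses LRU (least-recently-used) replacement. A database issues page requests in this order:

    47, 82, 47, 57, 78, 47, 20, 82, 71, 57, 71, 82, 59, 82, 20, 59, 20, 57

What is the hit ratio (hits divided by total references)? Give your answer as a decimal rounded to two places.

47: fault, frames [47]
82: fault, frames [47, 82]
47: hit
57: fault, frames [82, 47, 57]
78: fault, frames [82, 47, 57, 78]
47: hit
20: fault, evict 82, frames [57, 78, 47, 20]
82: fault, evict 57, frames [78, 47, 20, 82]
71: fault, evict 78, frames [47, 20, 82, 71]
57: fault, evict 47, frames [20, 82, 71, 57]
71: hit
82: hit
59: fault, evict 20, frames [57, 71, 82, 59]
82: hit
20: fault, evict 57, frames [71, 59, 82, 20]
59: hit
20: hit
57: fault, evict 71, frames [82, 59, 20, 57]
Hits: 7 of 18 references → 7/18 = 0.3889.

0.39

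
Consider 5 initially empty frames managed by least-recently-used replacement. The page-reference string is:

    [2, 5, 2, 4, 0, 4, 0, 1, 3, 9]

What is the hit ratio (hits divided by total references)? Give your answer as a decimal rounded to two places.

2 → miss, frames (2)
5 → miss, frames (2 5)
2 → hit
4 → miss, frames (5 2 4)
0 → miss, frames (5 2 4 0)
4 → hit
0 → hit
1 → miss, frames (5 2 4 0 1)
3 → miss, evict 5, frames (2 4 0 1 3)
9 → miss, evict 2, frames (4 0 1 3 9)
Hits: 3 of 10 references → 3/10 = 0.3000.

0.30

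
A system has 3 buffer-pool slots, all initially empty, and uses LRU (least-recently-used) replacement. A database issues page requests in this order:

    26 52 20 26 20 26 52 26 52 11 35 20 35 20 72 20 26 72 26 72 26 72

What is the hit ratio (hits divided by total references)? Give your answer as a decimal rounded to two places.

0.64

26: fault, frames (26)
52: fault, frames (26 52)
20: fault, frames (26 52 20)
26: hit
20: hit
26: hit
52: hit
26: hit
52: hit
11: fault, evict 20, frames (26 52 11)
35: fault, evict 26, frames (52 11 35)
20: fault, evict 52, frames (11 35 20)
35: hit
20: hit
72: fault, evict 11, frames (35 20 72)
20: hit
26: fault, evict 35, frames (72 20 26)
72: hit
26: hit
72: hit
26: hit
72: hit
Hits: 14 of 22 references → 14/22 = 0.6364.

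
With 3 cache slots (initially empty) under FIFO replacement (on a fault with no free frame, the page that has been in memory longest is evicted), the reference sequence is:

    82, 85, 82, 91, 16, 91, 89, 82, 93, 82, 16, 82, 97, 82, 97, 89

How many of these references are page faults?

11

82 -> miss, frames {82}
85 -> miss, frames {82,85}
82 -> hit
91 -> miss, frames {82,85,91}
16 -> miss, evict 82, frames {85,91,16}
91 -> hit
89 -> miss, evict 85, frames {91,16,89}
82 -> miss, evict 91, frames {16,89,82}
93 -> miss, evict 16, frames {89,82,93}
82 -> hit
16 -> miss, evict 89, frames {82,93,16}
82 -> hit
97 -> miss, evict 82, frames {93,16,97}
82 -> miss, evict 93, frames {16,97,82}
97 -> hit
89 -> miss, evict 16, frames {97,82,89}
Page faults: 11.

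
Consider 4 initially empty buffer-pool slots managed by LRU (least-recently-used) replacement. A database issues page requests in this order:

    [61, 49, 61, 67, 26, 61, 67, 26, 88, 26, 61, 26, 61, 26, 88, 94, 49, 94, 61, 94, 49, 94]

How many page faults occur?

8

61: fault, frames {61}
49: fault, frames {61,49}
61: hit
67: fault, frames {49,61,67}
26: fault, frames {49,61,67,26}
61: hit
67: hit
26: hit
88: fault, evict 49, frames {61,67,26,88}
26: hit
61: hit
26: hit
61: hit
26: hit
88: hit
94: fault, evict 67, frames {61,26,88,94}
49: fault, evict 61, frames {26,88,94,49}
94: hit
61: fault, evict 26, frames {88,49,94,61}
94: hit
49: hit
94: hit
Page faults: 8.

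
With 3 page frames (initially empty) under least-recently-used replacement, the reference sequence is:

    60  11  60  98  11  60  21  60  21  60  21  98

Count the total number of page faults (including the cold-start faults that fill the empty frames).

60 -> miss, frames [60]
11 -> miss, frames [60, 11]
60 -> hit
98 -> miss, frames [11, 60, 98]
11 -> hit
60 -> hit
21 -> miss, evict 98, frames [11, 60, 21]
60 -> hit
21 -> hit
60 -> hit
21 -> hit
98 -> miss, evict 11, frames [60, 21, 98]
Page faults: 5.

5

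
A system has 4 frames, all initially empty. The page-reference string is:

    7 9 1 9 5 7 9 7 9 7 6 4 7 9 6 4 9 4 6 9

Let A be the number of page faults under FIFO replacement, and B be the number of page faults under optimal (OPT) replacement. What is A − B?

Under FIFO: F F F . F . . . . . F F F F . . . . . . → 8 faults.
Under OPT: F F F . F . . . . . F F . . . . . . . . → 6 faults.
A − B = 8 − 6 = 2.

2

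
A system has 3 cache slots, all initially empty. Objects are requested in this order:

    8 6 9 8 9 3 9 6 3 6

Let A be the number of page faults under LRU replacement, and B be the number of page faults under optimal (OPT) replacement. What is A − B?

1

Under LRU: F F F . . F . F . . → 5 faults.
Under OPT: F F F . . F . . . . → 4 faults.
A − B = 5 − 4 = 1.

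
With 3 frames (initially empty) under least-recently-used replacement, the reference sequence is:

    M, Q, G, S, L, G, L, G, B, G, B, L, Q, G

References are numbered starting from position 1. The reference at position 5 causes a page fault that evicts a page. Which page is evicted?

pos 1: M → miss, frames [M]
pos 2: Q → miss, frames [M, Q]
pos 3: G → miss, frames [M, Q, G]
pos 4: S → miss, evict M, frames [Q, G, S]
pos 5: L → miss, evict Q, frames [G, S, L]
At position 5, page Q is evicted.

Q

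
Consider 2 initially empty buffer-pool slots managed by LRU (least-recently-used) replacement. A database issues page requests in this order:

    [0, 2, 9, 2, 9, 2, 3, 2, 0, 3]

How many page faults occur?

6

0 -> miss, frames [0]
2 -> miss, frames [0, 2]
9 -> miss, evict 0, frames [2, 9]
2 -> hit
9 -> hit
2 -> hit
3 -> miss, evict 9, frames [2, 3]
2 -> hit
0 -> miss, evict 3, frames [2, 0]
3 -> miss, evict 2, frames [0, 3]
Page faults: 6.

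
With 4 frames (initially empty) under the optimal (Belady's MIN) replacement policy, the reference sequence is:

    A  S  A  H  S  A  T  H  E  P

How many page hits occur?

4

A: fault, frames (A)
S: fault, frames (A S)
A: hit
H: fault, frames (A S H)
S: hit
A: hit
T: fault, frames (A S H T)
H: hit
E: fault, evict T, frames (A S H E)
P: fault, evict E, frames (A S H P)
Hits: 4.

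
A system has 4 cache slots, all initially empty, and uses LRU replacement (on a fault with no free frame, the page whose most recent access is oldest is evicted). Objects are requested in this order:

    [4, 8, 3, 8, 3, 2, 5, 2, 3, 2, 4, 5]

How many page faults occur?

6

4 → fault, frames [4]
8 → fault, frames [4, 8]
3 → fault, frames [4, 8, 3]
8 → hit
3 → hit
2 → fault, frames [4, 8, 3, 2]
5 → fault, evict 4, frames [8, 3, 2, 5]
2 → hit
3 → hit
2 → hit
4 → fault, evict 8, frames [5, 3, 2, 4]
5 → hit
Page faults: 6.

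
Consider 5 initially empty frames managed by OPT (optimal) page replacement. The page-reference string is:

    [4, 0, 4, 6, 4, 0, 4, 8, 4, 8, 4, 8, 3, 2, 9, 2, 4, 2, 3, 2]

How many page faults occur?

7

4 → fault, frames [4]
0 → fault, frames [4, 0]
4 → hit
6 → fault, frames [4, 0, 6]
4 → hit
0 → hit
4 → hit
8 → fault, frames [4, 0, 6, 8]
4 → hit
8 → hit
4 → hit
8 → hit
3 → fault, frames [4, 0, 6, 8, 3]
2 → fault, evict 8, frames [4, 0, 6, 3, 2]
9 → fault, evict 6, frames [4, 0, 3, 2, 9]
2 → hit
4 → hit
2 → hit
3 → hit
2 → hit
Page faults: 7.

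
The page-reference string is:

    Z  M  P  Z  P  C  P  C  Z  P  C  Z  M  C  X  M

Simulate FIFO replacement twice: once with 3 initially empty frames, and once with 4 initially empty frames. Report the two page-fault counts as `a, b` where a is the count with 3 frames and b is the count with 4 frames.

3 frames: F F F . . F . . F . . . F . F . → 7 faults.
4 frames: F F F . . F . . . . . . . . F . → 5 faults.
5 < 7: adding a frame reduced faults, as is typical.

7, 5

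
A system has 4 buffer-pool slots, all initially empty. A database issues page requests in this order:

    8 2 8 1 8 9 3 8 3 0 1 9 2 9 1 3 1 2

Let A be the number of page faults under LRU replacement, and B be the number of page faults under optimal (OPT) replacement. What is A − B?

3

Under LRU: F F . F . F F . . F F F F . . F . . → 10 faults.
Under OPT: F F . F . F F . . F . . F . . . . . → 7 faults.
A − B = 10 − 7 = 3.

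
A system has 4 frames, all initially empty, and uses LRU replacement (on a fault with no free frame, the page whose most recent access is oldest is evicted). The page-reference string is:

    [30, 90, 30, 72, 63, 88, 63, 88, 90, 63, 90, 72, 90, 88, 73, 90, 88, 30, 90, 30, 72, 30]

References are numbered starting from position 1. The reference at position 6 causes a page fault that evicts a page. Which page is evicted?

pos 1: 30: miss, frames (30)
pos 2: 90: miss, frames (30 90)
pos 3: 30: hit
pos 4: 72: miss, frames (90 30 72)
pos 5: 63: miss, frames (90 30 72 63)
pos 6: 88: miss, evict 90, frames (30 72 63 88)
At position 6, page 90 is evicted.

90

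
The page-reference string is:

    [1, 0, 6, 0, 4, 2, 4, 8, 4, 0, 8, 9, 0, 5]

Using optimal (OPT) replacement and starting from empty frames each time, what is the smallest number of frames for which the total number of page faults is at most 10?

f=1: 14 faults
f=2: 9 faults
f=3: 8 faults
f=4: 8 faults
f=5: 8 faults
f=6: 8 faults
f=7: 8 faults
f=8: 8 faults
Smallest f with faults ≤ 10 is 2.

2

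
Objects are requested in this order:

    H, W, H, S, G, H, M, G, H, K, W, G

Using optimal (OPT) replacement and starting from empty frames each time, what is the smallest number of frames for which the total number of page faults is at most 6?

f=1: 12 faults
f=2: 8 faults
f=3: 7 faults
f=4: 6 faults
f=5: 6 faults
f=6: 6 faults
Smallest f with faults ≤ 6 is 4.

4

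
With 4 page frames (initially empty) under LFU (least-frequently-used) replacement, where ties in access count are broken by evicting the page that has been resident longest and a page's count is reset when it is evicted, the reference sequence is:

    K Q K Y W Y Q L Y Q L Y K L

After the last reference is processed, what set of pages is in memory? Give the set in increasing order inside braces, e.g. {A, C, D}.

K → fault, frames {K}
Q → fault, frames {K,Q}
K → hit
Y → fault, frames {K,Q,Y}
W → fault, frames {K,Q,Y,W}
Y → hit
Q → hit
L → fault, evict W, frames {K,Q,Y,L}
Y → hit
Q → hit
L → hit
Y → hit
K → hit
L → hit

{K, L, Q, Y}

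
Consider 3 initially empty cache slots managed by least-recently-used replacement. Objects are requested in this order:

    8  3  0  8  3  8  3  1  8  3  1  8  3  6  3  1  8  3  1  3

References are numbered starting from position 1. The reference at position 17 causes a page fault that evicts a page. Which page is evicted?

pos 1: 8 -> fault, frames [8]
pos 2: 3 -> fault, frames [8, 3]
pos 3: 0 -> fault, frames [8, 3, 0]
pos 4: 8 -> hit
pos 5: 3 -> hit
pos 6: 8 -> hit
pos 7: 3 -> hit
pos 8: 1 -> fault, evict 0, frames [8, 3, 1]
pos 9: 8 -> hit
pos 10: 3 -> hit
pos 11: 1 -> hit
pos 12: 8 -> hit
pos 13: 3 -> hit
pos 14: 6 -> fault, evict 1, frames [8, 3, 6]
pos 15: 3 -> hit
pos 16: 1 -> fault, evict 8, frames [6, 3, 1]
pos 17: 8 -> fault, evict 6, frames [3, 1, 8]
At position 17, page 6 is evicted.

6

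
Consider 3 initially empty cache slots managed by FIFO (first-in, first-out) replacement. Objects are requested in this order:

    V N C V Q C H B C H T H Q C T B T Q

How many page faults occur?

14

V -> fault, frames (V)
N -> fault, frames (V N)
C -> fault, frames (V N C)
V -> hit
Q -> fault, evict V, frames (N C Q)
C -> hit
H -> fault, evict N, frames (C Q H)
B -> fault, evict C, frames (Q H B)
C -> fault, evict Q, frames (H B C)
H -> hit
T -> fault, evict H, frames (B C T)
H -> fault, evict B, frames (C T H)
Q -> fault, evict C, frames (T H Q)
C -> fault, evict T, frames (H Q C)
T -> fault, evict H, frames (Q C T)
B -> fault, evict Q, frames (C T B)
T -> hit
Q -> fault, evict C, frames (T B Q)
Page faults: 14.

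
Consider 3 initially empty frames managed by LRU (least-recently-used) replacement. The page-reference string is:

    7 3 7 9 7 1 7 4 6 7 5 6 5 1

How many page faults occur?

7 → miss, frames [7]
3 → miss, frames [7, 3]
7 → hit
9 → miss, frames [3, 7, 9]
7 → hit
1 → miss, evict 3, frames [9, 7, 1]
7 → hit
4 → miss, evict 9, frames [1, 7, 4]
6 → miss, evict 1, frames [7, 4, 6]
7 → hit
5 → miss, evict 4, frames [6, 7, 5]
6 → hit
5 → hit
1 → miss, evict 7, frames [6, 5, 1]
Page faults: 8.

8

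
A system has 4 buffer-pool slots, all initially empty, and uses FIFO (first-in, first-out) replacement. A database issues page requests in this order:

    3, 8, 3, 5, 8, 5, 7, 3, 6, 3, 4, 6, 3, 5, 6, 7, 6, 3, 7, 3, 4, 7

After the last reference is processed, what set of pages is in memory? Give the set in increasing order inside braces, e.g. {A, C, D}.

{3, 4, 6, 7}

3: miss, frames [3]
8: miss, frames [3, 8]
3: hit
5: miss, frames [3, 8, 5]
8: hit
5: hit
7: miss, frames [3, 8, 5, 7]
3: hit
6: miss, evict 3, frames [8, 5, 7, 6]
3: miss, evict 8, frames [5, 7, 6, 3]
4: miss, evict 5, frames [7, 6, 3, 4]
6: hit
3: hit
5: miss, evict 7, frames [6, 3, 4, 5]
6: hit
7: miss, evict 6, frames [3, 4, 5, 7]
6: miss, evict 3, frames [4, 5, 7, 6]
3: miss, evict 4, frames [5, 7, 6, 3]
7: hit
3: hit
4: miss, evict 5, frames [7, 6, 3, 4]
7: hit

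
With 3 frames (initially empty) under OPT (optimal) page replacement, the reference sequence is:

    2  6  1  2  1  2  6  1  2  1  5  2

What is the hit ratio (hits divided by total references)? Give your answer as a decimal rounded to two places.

2 -> fault, frames [2]
6 -> fault, frames [2, 6]
1 -> fault, frames [2, 6, 1]
2 -> hit
1 -> hit
2 -> hit
6 -> hit
1 -> hit
2 -> hit
1 -> hit
5 -> fault, evict 1, frames [2, 6, 5]
2 -> hit
Hits: 8 of 12 references → 8/12 = 0.6667.

0.67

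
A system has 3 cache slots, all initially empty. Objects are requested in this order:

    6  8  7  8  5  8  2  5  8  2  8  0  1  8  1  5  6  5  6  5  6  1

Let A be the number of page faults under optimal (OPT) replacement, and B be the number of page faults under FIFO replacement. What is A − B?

Under OPT: F F F . F . F . . . . F F . . . F . . . . . → 8 faults.
Under FIFO: F F F . F . F . F . . F F . . F F . . . . . → 10 faults.
A − B = 8 − 10 = -2.

-2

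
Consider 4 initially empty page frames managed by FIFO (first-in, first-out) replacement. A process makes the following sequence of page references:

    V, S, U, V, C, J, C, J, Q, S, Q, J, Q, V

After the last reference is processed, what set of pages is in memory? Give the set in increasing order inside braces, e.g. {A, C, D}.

V: fault, frames {V}
S: fault, frames {V,S}
U: fault, frames {V,S,U}
V: hit
C: fault, frames {V,S,U,C}
J: fault, evict V, frames {S,U,C,J}
C: hit
J: hit
Q: fault, evict S, frames {U,C,J,Q}
S: fault, evict U, frames {C,J,Q,S}
Q: hit
J: hit
Q: hit
V: fault, evict C, frames {J,Q,S,V}

{J, Q, S, V}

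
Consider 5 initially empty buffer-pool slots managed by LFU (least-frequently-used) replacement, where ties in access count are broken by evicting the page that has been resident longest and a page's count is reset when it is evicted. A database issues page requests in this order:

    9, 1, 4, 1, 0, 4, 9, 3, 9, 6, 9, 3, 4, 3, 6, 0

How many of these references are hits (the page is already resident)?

9

9 → fault, frames {9}
1 → fault, frames {9,1}
4 → fault, frames {9,1,4}
1 → hit
0 → fault, frames {9,1,4,0}
4 → hit
9 → hit
3 → fault, frames {9,1,4,0,3}
9 → hit
6 → fault, evict 0, frames {9,1,4,3,6}
9 → hit
3 → hit
4 → hit
3 → hit
6 → hit
0 → fault, evict 1, frames {9,4,3,6,0}
Hits: 9.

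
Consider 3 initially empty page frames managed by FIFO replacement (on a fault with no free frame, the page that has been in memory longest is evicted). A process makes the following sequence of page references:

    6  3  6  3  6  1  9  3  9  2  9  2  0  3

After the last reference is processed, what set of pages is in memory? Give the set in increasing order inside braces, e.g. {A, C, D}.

6: miss, frames (6)
3: miss, frames (6 3)
6: hit
3: hit
6: hit
1: miss, frames (6 3 1)
9: miss, evict 6, frames (3 1 9)
3: hit
9: hit
2: miss, evict 3, frames (1 9 2)
9: hit
2: hit
0: miss, evict 1, frames (9 2 0)
3: miss, evict 9, frames (2 0 3)

{0, 2, 3}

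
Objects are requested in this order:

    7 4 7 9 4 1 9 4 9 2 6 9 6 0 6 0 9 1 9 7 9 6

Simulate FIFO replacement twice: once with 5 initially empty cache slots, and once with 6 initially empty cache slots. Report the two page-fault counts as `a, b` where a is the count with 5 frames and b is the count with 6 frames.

5 frames: F F . F . F . . . F F . . F . . . . . F F . → 9 faults.
6 frames: F F . F . F . . . F F . . F . . . . . F . . → 8 faults.
8 < 9: adding a frame reduced faults, as is typical.

9, 8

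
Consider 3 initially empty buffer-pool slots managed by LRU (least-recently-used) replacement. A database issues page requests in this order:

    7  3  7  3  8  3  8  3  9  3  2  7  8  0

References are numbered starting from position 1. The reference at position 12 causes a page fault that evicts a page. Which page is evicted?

9

pos 1: 7: fault, frames [7]
pos 2: 3: fault, frames [7, 3]
pos 3: 7: hit
pos 4: 3: hit
pos 5: 8: fault, frames [7, 3, 8]
pos 6: 3: hit
pos 7: 8: hit
pos 8: 3: hit
pos 9: 9: fault, evict 7, frames [8, 3, 9]
pos 10: 3: hit
pos 11: 2: fault, evict 8, frames [9, 3, 2]
pos 12: 7: fault, evict 9, frames [3, 2, 7]
At position 12, page 9 is evicted.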